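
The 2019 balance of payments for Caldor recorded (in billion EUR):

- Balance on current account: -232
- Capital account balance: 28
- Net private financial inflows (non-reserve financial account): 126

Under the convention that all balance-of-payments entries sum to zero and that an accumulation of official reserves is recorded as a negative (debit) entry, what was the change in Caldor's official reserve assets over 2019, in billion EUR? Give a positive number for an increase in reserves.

Official reserve transactions balance = -((-232) + 28 + 126) = 78
An accumulation of reserves is recorded as a debit (negative entry), so the change in the stock of reserves is the negative of that balance.
Change in official reserves = -(78) = -78

-78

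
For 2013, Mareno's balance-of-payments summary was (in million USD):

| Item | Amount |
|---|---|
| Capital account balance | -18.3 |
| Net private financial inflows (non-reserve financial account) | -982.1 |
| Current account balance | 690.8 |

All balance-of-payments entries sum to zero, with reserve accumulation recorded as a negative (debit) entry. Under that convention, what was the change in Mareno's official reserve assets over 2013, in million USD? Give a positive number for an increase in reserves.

-309.6

Official reserve transactions balance = -(690.8 + (-18.3) + (-982.1)) = 309.6
An accumulation of reserves is recorded as a debit (negative entry), so the change in the stock of reserves is the negative of that balance.
Change in official reserves = -(309.6) = -309.6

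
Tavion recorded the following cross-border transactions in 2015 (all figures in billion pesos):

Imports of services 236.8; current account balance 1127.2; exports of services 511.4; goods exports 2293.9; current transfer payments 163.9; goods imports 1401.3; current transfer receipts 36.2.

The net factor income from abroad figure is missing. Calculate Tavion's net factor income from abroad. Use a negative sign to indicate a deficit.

87.7

Current account = goods balance + services balance + net primary income + net secondary income
Sum of the known components = 1039.5
Net factor income from abroad = CA - (known components) = 1127.2 - 1039.5 = 87.7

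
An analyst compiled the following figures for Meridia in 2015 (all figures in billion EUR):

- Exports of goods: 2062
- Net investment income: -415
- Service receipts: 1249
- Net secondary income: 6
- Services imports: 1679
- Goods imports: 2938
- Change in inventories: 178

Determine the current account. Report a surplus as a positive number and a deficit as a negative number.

-1715

Goods balance = 2062 - 2938 = -876
Services balance = 1249 - 1679 = -430
Trade balance (goods + services) = -876 + (-430) = -1306
Net primary income = -415
Net secondary income = 6
Current account = -1306 + (-415) + 6 = -1715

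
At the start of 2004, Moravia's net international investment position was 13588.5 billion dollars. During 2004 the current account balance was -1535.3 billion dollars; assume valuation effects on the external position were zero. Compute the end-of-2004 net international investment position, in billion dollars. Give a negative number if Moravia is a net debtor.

12053.2

With no valuation effects, change in NIIP = current account = -1535.3
End-of-year NIIP = 13588.5 + (-1535.3) = 12053.2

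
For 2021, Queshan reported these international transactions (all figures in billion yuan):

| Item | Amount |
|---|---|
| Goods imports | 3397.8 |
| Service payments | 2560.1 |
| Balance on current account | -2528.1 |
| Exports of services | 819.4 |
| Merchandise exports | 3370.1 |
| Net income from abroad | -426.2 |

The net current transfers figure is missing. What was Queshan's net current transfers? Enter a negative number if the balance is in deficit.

-333.5

Current account = goods balance + services balance + net primary income + net secondary income
Sum of the known components = -2194.6
Net current transfers = CA - (known components) = -2528.1 - (-2194.6) = -333.5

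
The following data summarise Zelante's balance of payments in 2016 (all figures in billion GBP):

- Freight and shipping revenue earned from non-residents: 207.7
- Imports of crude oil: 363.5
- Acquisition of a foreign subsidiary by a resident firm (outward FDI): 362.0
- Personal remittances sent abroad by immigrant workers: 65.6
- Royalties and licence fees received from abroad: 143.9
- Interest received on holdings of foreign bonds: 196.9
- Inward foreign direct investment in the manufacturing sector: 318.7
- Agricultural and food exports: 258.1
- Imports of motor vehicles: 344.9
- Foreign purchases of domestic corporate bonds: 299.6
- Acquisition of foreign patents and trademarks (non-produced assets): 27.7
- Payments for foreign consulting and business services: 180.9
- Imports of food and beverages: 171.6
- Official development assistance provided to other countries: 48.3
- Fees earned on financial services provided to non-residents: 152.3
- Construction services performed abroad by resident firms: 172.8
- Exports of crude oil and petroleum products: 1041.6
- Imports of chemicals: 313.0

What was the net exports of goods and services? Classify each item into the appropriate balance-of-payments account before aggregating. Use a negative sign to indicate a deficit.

Goods: -344.9 - 171.6 + 1041.6 - 363.5 - 313.0 + 258.1 = 106.7
Services: 207.7 + 152.3 + 143.9 + 172.8 - 180.9 = 495.8
Trade balance = 106.7 + 495.8 = 602.5
(Excluded from the trade balance — financial account: acquisition of a foreign subsidiary by a resident firm (outward FDI) 362.0, inward foreign direct investment in the manufacturing sector 318.7, foreign purchases of domestic corporate bonds 299.6; secondary income: personal remittances sent abroad by immigrant workers 65.6, official development assistance provided to other countries 48.3; primary income: interest received on holdings of foreign bonds 196.9; capital account: acquisition of foreign patents and trademarks (non-produced assets) 27.7.)

602.5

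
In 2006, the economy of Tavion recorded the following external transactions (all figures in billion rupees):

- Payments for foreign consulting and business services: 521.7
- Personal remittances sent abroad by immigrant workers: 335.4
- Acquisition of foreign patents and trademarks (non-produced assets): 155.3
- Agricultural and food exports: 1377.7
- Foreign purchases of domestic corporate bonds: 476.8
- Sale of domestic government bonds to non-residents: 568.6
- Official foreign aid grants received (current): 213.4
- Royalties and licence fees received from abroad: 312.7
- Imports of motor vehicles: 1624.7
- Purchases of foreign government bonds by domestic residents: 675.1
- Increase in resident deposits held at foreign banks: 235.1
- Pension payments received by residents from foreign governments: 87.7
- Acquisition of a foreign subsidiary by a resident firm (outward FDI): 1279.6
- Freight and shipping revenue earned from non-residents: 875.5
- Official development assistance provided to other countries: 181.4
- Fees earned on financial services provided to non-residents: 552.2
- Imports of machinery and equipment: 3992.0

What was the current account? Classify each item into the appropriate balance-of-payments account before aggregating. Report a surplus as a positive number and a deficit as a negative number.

Goods: 1377.7 - 3992.0 - 1624.7 = -4239.0
Services: 312.7 + 552.2 + 875.5 - 521.7 = 1218.7
Secondary income: -181.4 - 335.4 + 87.7 + 213.4 = -215.7
Current account = (-4239.0) + 1218.7 + (-215.7) = -3236.0
(Excluded from the current account — capital account: acquisition of foreign patents and trademarks (non-produced assets) 155.3; financial account: foreign purchases of domestic corporate bonds 476.8, sale of domestic government bonds to non-residents 568.6, purchases of foreign government bonds by domestic residents 675.1, increase in resident deposits held at foreign banks 235.1, acquisition of a foreign subsidiary by a resident firm (outward FDI) 1279.6.)

-3236.0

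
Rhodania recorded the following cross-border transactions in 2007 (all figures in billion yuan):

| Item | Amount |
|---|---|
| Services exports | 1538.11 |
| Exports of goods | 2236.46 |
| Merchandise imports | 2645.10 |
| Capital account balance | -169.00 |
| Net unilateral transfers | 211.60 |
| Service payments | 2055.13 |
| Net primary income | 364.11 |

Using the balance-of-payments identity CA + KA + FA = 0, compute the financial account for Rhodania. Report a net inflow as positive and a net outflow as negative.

518.95

Goods balance = 2236.46 - 2645.10 = -408.64
Services balance = 1538.11 - 2055.13 = -517.02
Trade balance (goods + services) = -408.64 + (-517.02) = -925.66
Net primary income = 364.11
Net secondary income = 211.60
Current account = -925.66 + 364.11 + 211.60 = -349.95
Financial account = -(-349.95 + (-169.00)) = 518.95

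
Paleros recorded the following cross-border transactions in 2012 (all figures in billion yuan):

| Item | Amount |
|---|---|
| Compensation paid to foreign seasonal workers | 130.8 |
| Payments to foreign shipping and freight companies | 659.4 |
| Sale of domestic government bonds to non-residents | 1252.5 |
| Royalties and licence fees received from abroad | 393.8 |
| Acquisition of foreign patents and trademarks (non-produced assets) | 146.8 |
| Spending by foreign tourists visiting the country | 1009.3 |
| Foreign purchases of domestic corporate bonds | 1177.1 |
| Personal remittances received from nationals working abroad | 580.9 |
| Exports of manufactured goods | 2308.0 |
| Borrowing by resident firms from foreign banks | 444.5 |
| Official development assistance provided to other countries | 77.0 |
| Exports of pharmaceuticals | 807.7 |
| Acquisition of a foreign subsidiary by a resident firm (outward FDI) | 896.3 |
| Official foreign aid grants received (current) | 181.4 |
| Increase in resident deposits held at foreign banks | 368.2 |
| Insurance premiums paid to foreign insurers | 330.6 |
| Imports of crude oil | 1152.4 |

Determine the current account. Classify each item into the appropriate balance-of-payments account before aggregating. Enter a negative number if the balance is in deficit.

Goods: 807.7 - 1152.4 + 2308.0 = 1963.3
Services: -659.4 - 330.6 + 393.8 + 1009.3 = 413.1
Primary income: -130.8
Secondary income: -77.0 + 580.9 + 181.4 = 685.3
Current account = 1963.3 + 413.1 + (-130.8) + 685.3 = 2930.9
(Excluded from the current account — financial account: sale of domestic government bonds to non-residents 1252.5, foreign purchases of domestic corporate bonds 1177.1, borrowing by resident firms from foreign banks 444.5, acquisition of a foreign subsidiary by a resident firm (outward FDI) 896.3, increase in resident deposits held at foreign banks 368.2; capital account: acquisition of foreign patents and trademarks (non-produced assets) 146.8.)

2930.9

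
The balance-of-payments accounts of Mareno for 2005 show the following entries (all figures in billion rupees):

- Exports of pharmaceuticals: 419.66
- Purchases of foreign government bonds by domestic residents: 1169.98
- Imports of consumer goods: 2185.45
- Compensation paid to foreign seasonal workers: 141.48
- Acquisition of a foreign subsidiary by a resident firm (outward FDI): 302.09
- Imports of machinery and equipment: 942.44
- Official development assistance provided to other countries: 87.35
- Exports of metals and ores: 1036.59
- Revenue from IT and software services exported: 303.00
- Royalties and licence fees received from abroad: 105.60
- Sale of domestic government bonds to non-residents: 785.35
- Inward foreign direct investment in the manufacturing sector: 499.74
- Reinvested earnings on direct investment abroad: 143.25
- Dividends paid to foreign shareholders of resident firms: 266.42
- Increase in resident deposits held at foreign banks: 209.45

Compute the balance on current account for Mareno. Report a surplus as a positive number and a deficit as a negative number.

Goods: 1036.59 - 942.44 - 2185.45 + 419.66 = -1671.64
Services: 105.60 + 303.00 = 408.60
Primary income: -141.48 - 266.42 + 143.25 = -264.65
Secondary income: -87.35
Current account = (-1671.64) + 408.60 + (-264.65) + (-87.35) = -1615.04
(Excluded from the current account — financial account: purchases of foreign government bonds by domestic residents 1169.98, acquisition of a foreign subsidiary by a resident firm (outward FDI) 302.09, sale of domestic government bonds to non-residents 785.35, inward foreign direct investment in the manufacturing sector 499.74, increase in resident deposits held at foreign banks 209.45.)

-1615.04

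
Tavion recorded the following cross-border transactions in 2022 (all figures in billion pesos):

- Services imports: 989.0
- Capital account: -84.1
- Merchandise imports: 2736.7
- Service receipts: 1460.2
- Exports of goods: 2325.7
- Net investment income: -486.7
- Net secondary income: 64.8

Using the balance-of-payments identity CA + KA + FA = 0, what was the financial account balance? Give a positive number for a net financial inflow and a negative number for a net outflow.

Goods balance = 2325.7 - 2736.7 = -411.0
Services balance = 1460.2 - 989.0 = 471.2
Trade balance (goods + services) = -411.0 + 471.2 = 60.2
Net primary income = -486.7
Net secondary income = 64.8
Current account = 60.2 + (-486.7) + 64.8 = -361.7
Financial account = -(-361.7 + (-84.1)) = 445.8

445.8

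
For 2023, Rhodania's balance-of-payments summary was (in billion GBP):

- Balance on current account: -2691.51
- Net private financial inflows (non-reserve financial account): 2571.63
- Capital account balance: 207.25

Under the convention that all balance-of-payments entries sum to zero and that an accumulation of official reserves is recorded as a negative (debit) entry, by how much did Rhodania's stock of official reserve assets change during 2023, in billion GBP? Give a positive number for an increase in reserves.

87.37

Official reserve transactions balance = -((-2691.51) + 207.25 + 2571.63) = -87.37
An accumulation of reserves is recorded as a debit (negative entry), so the change in the stock of reserves is the negative of that balance.
Change in official reserves = -(-87.37) = 87.37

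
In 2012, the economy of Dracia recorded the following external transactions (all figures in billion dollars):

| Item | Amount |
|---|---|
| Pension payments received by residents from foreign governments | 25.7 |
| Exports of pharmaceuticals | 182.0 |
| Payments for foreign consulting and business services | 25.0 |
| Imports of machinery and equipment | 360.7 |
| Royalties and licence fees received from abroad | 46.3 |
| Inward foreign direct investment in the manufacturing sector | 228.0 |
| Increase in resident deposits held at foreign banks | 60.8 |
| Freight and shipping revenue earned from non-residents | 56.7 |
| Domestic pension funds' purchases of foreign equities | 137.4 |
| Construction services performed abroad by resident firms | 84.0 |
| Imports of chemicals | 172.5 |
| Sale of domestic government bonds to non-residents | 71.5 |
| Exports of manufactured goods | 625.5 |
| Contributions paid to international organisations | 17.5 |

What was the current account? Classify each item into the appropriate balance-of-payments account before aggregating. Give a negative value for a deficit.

Goods: 625.5 + 182.0 - 172.5 - 360.7 = 274.3
Services: 84.0 + 56.7 + 46.3 - 25.0 = 162.0
Secondary income: -17.5 + 25.7 = 8.2
Current account = 274.3 + 162.0 + 8.2 = 444.5
(Excluded from the current account — financial account: inward foreign direct investment in the manufacturing sector 228.0, increase in resident deposits held at foreign banks 60.8, domestic pension funds' purchases of foreign equities 137.4, sale of domestic government bonds to non-residents 71.5.)

444.5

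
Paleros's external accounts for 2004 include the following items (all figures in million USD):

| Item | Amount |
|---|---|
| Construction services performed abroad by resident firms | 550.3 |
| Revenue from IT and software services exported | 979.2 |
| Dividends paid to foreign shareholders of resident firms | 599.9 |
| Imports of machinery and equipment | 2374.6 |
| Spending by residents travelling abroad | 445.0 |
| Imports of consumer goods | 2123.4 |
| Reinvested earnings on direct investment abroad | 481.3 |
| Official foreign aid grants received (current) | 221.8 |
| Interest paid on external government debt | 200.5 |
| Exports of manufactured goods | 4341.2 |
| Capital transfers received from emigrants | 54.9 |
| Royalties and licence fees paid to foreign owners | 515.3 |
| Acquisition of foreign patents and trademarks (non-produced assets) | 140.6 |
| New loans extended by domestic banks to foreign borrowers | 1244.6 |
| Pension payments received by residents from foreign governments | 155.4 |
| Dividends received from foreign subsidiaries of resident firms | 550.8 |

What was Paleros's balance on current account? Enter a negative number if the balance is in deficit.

1021.3

Goods: -2374.6 + 4341.2 - 2123.4 = -156.8
Services: -445.0 + 979.2 - 515.3 + 550.3 = 569.2
Primary income: -200.5 - 599.9 + 550.8 + 481.3 = 231.7
Secondary income: 155.4 + 221.8 = 377.2
Current account = (-156.8) + 569.2 + 231.7 + 377.2 = 1021.3
(Excluded from the current account — capital account: capital transfers received from emigrants 54.9, acquisition of foreign patents and trademarks (non-produced assets) 140.6; financial account: new loans extended by domestic banks to foreign borrowers 1244.6.)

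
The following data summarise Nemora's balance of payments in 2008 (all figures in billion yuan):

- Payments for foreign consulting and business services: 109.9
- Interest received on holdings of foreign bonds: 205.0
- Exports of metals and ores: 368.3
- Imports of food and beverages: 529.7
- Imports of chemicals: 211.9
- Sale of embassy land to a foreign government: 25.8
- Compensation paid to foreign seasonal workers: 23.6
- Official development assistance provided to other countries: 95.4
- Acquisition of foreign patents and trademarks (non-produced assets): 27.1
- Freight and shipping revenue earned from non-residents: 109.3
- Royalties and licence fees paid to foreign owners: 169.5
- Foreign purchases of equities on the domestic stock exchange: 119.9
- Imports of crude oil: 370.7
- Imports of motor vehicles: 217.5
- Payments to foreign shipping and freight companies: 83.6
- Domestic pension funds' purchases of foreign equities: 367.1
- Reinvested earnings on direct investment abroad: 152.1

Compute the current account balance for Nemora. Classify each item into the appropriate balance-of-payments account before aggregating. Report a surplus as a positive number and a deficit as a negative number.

Goods: -370.7 - 217.5 + 368.3 - 211.9 - 529.7 = -961.5
Services: -109.9 - 169.5 + 109.3 - 83.6 = -253.7
Primary income: 205.0 + 152.1 - 23.6 = 333.5
Secondary income: -95.4
Current account = (-961.5) + (-253.7) + 333.5 + (-95.4) = -977.1
(Excluded from the current account — capital account: sale of embassy land to a foreign government 25.8, acquisition of foreign patents and trademarks (non-produced assets) 27.1; financial account: foreign purchases of equities on the domestic stock exchange 119.9, domestic pension funds' purchases of foreign equities 367.1.)

-977.1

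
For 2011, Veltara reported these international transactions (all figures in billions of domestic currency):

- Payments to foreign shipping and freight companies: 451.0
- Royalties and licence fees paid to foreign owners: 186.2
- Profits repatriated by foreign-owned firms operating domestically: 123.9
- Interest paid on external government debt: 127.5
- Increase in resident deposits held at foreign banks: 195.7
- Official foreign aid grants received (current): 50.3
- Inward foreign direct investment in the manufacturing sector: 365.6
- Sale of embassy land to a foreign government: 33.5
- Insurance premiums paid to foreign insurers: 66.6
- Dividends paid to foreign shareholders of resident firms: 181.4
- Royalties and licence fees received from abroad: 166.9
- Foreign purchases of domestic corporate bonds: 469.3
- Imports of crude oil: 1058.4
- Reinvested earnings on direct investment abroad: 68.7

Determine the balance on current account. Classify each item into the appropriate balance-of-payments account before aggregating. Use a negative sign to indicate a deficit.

Goods: -1058.4
Services: -186.2 + 166.9 - 66.6 - 451.0 = -536.9
Primary income: -127.5 - 181.4 + 68.7 - 123.9 = -364.1
Secondary income: 50.3
Current account = (-1058.4) + (-536.9) + (-364.1) + 50.3 = -1909.1
(Excluded from the current account — financial account: increase in resident deposits held at foreign banks 195.7, inward foreign direct investment in the manufacturing sector 365.6, foreign purchases of domestic corporate bonds 469.3; capital account: sale of embassy land to a foreign government 33.5.)

-1909.1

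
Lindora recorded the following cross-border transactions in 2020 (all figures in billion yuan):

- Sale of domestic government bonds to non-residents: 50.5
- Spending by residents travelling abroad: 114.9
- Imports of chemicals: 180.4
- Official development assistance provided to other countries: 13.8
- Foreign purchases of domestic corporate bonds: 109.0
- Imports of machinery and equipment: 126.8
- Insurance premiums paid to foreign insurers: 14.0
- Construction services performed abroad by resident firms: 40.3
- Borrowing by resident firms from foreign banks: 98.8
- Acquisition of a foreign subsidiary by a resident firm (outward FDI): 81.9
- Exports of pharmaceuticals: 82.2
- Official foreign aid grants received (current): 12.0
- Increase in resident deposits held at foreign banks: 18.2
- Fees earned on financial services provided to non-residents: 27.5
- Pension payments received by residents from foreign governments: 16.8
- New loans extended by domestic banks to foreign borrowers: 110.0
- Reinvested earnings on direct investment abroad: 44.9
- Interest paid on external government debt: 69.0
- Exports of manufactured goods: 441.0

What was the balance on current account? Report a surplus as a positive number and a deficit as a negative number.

145.8

Goods: 82.2 - 180.4 - 126.8 + 441.0 = 216.0
Services: -14.0 + 27.5 - 114.9 + 40.3 = -61.1
Primary income: 44.9 - 69.0 = -24.1
Secondary income: -13.8 + 16.8 + 12.0 = 15.0
Current account = 216.0 + (-61.1) + (-24.1) + 15.0 = 145.8
(Excluded from the current account — financial account: sale of domestic government bonds to non-residents 50.5, foreign purchases of domestic corporate bonds 109.0, borrowing by resident firms from foreign banks 98.8, acquisition of a foreign subsidiary by a resident firm (outward FDI) 81.9, increase in resident deposits held at foreign banks 18.2, new loans extended by domestic banks to foreign borrowers 110.0.)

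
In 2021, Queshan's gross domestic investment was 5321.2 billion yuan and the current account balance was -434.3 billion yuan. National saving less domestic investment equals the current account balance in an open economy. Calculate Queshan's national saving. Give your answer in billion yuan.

4886.9

S - I = CA (net lending to the rest of the world).
S = I + CA = 5321.2 + (-434.3) = 4886.9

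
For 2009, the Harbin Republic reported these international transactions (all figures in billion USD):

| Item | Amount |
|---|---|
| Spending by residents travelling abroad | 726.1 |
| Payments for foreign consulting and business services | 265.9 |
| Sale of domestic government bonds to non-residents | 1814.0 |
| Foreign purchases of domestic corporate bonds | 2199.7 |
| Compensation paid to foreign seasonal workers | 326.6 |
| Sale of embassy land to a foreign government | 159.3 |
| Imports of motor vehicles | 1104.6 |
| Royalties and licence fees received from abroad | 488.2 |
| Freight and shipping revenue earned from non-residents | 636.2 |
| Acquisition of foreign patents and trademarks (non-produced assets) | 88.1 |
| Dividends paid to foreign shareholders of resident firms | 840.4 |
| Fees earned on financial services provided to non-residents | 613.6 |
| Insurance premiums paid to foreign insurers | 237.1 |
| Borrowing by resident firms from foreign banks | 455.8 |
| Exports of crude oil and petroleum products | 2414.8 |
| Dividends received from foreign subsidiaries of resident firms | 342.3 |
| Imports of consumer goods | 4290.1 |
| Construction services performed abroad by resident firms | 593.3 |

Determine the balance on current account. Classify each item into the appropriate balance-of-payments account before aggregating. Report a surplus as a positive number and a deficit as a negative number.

Goods: -1104.6 + 2414.8 - 4290.1 = -2979.9
Services: 636.2 + 593.3 - 265.9 - 237.1 - 726.1 + 613.6 + 488.2 = 1102.2
Primary income: -326.6 - 840.4 + 342.3 = -824.7
Current account = (-2979.9) + 1102.2 + (-824.7) = -2702.4
(Excluded from the current account — financial account: sale of domestic government bonds to non-residents 1814.0, foreign purchases of domestic corporate bonds 2199.7, borrowing by resident firms from foreign banks 455.8; capital account: sale of embassy land to a foreign government 159.3, acquisition of foreign patents and trademarks (non-produced assets) 88.1.)

-2702.4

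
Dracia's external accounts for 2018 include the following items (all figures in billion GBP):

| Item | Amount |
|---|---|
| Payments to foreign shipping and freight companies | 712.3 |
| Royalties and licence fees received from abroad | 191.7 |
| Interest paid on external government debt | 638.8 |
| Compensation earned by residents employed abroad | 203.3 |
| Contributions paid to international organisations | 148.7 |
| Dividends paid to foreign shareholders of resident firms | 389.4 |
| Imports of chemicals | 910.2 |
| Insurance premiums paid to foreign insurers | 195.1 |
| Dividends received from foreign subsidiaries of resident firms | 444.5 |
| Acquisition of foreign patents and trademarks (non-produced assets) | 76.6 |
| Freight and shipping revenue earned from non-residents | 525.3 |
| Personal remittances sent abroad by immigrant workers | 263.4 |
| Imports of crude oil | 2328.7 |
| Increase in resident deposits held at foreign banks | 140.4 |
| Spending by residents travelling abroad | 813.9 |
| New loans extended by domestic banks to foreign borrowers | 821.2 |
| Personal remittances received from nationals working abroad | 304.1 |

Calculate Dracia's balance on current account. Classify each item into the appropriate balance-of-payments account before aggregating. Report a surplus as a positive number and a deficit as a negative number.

-4731.6

Goods: -2328.7 - 910.2 = -3238.9
Services: 191.7 + 525.3 - 813.9 - 712.3 - 195.1 = -1004.3
Primary income: -389.4 + 444.5 + 203.3 - 638.8 = -380.4
Secondary income: 304.1 - 148.7 - 263.4 = -108.0
Current account = (-3238.9) + (-1004.3) + (-380.4) + (-108.0) = -4731.6
(Excluded from the current account — capital account: acquisition of foreign patents and trademarks (non-produced assets) 76.6; financial account: increase in resident deposits held at foreign banks 140.4, new loans extended by domestic banks to foreign borrowers 821.2.)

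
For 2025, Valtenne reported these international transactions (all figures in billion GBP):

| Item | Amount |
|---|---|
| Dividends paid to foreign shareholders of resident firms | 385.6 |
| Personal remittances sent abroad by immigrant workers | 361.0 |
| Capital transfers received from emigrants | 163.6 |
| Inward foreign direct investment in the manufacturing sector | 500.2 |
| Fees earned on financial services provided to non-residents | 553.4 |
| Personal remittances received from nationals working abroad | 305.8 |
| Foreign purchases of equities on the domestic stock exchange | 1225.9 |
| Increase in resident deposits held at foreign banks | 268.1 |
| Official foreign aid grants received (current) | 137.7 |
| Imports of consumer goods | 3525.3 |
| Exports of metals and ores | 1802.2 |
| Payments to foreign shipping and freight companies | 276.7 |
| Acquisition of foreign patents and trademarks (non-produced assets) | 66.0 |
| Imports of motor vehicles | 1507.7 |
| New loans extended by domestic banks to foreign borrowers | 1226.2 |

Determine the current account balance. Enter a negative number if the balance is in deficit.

-3257.2

Goods: -1507.7 + 1802.2 - 3525.3 = -3230.8
Services: -276.7 + 553.4 = 276.7
Primary income: -385.6
Secondary income: 305.8 + 137.7 - 361.0 = 82.5
Current account = (-3230.8) + 276.7 + (-385.6) + 82.5 = -3257.2
(Excluded from the current account — capital account: capital transfers received from emigrants 163.6, acquisition of foreign patents and trademarks (non-produced assets) 66.0; financial account: inward foreign direct investment in the manufacturing sector 500.2, foreign purchases of equities on the domestic stock exchange 1225.9, increase in resident deposits held at foreign banks 268.1, new loans extended by domestic banks to foreign borrowers 1226.2.)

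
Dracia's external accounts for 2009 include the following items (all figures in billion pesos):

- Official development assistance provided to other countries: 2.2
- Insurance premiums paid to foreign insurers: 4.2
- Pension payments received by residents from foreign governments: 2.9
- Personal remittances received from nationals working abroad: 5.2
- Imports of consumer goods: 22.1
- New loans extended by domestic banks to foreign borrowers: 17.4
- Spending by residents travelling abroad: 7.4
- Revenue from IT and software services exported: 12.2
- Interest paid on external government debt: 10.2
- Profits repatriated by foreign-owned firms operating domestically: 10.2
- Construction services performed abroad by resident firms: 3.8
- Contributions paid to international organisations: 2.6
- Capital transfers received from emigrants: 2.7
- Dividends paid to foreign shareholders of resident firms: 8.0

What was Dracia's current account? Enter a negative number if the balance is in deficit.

Goods: -22.1
Services: -7.4 + 3.8 - 4.2 + 12.2 = 4.4
Primary income: -10.2 - 8.0 - 10.2 = -28.4
Secondary income: 2.9 + 5.2 - 2.2 - 2.6 = 3.3
Current account = (-22.1) + 4.4 + (-28.4) + 3.3 = -42.8
(Excluded from the current account — financial account: new loans extended by domestic banks to foreign borrowers 17.4; capital account: capital transfers received from emigrants 2.7.)

-42.8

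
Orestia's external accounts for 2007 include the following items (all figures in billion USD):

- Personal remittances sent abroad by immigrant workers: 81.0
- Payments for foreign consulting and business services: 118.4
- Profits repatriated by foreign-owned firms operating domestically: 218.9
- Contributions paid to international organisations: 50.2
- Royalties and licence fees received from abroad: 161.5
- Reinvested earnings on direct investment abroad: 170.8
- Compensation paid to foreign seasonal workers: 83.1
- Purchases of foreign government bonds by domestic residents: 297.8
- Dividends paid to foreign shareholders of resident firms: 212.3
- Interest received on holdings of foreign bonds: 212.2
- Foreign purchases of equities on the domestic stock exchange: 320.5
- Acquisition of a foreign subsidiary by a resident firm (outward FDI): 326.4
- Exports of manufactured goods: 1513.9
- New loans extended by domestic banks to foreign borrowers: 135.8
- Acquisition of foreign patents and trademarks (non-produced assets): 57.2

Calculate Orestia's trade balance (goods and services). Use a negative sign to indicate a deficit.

1557.0

Goods: 1513.9
Services: 161.5 - 118.4 = 43.1
Trade balance = 1513.9 + 43.1 = 1557.0
(Excluded from the trade balance — secondary income: personal remittances sent abroad by immigrant workers 81.0, contributions paid to international organisations 50.2; primary income: profits repatriated by foreign-owned firms operating domestically 218.9, reinvested earnings on direct investment abroad 170.8, compensation paid to foreign seasonal workers 83.1, dividends paid to foreign shareholders of resident firms 212.3, interest received on holdings of foreign bonds 212.2; financial account: purchases of foreign government bonds by domestic residents 297.8, foreign purchases of equities on the domestic stock exchange 320.5, acquisition of a foreign subsidiary by a resident firm (outward FDI) 326.4, new loans extended by domestic banks to foreign borrowers 135.8; capital account: acquisition of foreign patents and trademarks (non-produced assets) 57.2.)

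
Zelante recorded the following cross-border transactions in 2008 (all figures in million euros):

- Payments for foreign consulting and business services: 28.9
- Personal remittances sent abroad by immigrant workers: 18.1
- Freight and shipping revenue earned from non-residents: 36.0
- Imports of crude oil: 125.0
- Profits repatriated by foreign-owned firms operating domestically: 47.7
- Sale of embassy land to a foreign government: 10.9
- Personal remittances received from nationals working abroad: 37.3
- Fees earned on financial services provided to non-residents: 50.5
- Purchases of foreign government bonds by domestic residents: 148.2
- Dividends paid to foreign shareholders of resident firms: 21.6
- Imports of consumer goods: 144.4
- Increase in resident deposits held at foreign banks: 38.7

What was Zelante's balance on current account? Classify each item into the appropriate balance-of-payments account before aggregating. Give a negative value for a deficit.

-261.9

Goods: -144.4 - 125.0 = -269.4
Services: 36.0 + 50.5 - 28.9 = 57.6
Primary income: -47.7 - 21.6 = -69.3
Secondary income: 37.3 - 18.1 = 19.2
Current account = (-269.4) + 57.6 + (-69.3) + 19.2 = -261.9
(Excluded from the current account — capital account: sale of embassy land to a foreign government 10.9; financial account: purchases of foreign government bonds by domestic residents 148.2, increase in resident deposits held at foreign banks 38.7.)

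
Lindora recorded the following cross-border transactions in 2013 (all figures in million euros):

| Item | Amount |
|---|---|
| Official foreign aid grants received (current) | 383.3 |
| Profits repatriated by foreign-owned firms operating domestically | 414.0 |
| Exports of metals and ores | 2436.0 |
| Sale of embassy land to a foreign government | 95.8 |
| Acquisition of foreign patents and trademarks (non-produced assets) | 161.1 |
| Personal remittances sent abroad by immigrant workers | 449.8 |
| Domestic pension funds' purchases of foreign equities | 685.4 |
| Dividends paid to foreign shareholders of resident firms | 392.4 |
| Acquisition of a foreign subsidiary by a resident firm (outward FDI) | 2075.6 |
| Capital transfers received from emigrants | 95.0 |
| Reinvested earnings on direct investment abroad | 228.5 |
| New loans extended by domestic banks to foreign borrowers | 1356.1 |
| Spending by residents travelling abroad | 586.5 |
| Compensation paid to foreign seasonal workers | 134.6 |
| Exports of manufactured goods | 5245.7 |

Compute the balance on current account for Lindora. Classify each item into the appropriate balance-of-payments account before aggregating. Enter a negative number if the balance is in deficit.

Goods: 5245.7 + 2436.0 = 7681.7
Services: -586.5
Primary income: -134.6 - 414.0 + 228.5 - 392.4 = -712.5
Secondary income: 383.3 - 449.8 = -66.5
Current account = 7681.7 + (-586.5) + (-712.5) + (-66.5) = 6316.2
(Excluded from the current account — capital account: sale of embassy land to a foreign government 95.8, acquisition of foreign patents and trademarks (non-produced assets) 161.1, capital transfers received from emigrants 95.0; financial account: domestic pension funds' purchases of foreign equities 685.4, acquisition of a foreign subsidiary by a resident firm (outward FDI) 2075.6, new loans extended by domestic banks to foreign borrowers 1356.1.)

6316.2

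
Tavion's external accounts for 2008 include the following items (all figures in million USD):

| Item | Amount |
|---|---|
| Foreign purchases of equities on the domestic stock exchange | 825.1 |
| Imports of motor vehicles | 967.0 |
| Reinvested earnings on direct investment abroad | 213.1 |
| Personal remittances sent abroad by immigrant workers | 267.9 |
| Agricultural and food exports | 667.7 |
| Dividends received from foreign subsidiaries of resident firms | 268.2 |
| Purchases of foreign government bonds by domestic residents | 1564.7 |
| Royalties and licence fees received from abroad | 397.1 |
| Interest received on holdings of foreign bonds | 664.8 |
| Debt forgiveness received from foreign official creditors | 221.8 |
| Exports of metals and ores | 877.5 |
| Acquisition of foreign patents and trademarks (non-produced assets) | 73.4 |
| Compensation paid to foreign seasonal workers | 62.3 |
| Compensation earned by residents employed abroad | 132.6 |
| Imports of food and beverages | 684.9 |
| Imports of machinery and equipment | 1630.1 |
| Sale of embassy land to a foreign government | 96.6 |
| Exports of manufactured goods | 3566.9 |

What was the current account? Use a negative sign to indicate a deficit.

Goods: -1630.1 + 877.5 + 3566.9 + 667.7 - 967.0 - 684.9 = 1830.1
Services: 397.1
Primary income: 268.2 + 213.1 + 132.6 + 664.8 - 62.3 = 1216.4
Secondary income: -267.9
Current account = 1830.1 + 397.1 + 1216.4 + (-267.9) = 3175.7
(Excluded from the current account — financial account: foreign purchases of equities on the domestic stock exchange 825.1, purchases of foreign government bonds by domestic residents 1564.7; capital account: debt forgiveness received from foreign official creditors 221.8, acquisition of foreign patents and trademarks (non-produced assets) 73.4, sale of embassy land to a foreign government 96.6.)

3175.7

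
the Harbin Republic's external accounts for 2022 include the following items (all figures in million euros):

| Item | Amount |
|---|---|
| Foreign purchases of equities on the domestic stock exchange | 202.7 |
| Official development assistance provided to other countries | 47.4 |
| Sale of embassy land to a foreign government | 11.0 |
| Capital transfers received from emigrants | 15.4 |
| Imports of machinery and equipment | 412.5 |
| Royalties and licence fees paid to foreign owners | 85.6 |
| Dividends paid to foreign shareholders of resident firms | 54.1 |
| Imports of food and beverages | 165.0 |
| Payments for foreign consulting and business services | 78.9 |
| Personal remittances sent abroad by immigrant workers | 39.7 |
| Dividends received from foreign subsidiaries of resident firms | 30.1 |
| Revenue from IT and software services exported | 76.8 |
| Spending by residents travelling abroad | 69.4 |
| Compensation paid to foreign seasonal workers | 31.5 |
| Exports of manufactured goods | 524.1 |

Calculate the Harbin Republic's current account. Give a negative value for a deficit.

Goods: 524.1 - 165.0 - 412.5 = -53.4
Services: -69.4 - 78.9 - 85.6 + 76.8 = -157.1
Primary income: -54.1 + 30.1 - 31.5 = -55.5
Secondary income: -47.4 - 39.7 = -87.1
Current account = (-53.4) + (-157.1) + (-55.5) + (-87.1) = -353.1
(Excluded from the current account — financial account: foreign purchases of equities on the domestic stock exchange 202.7; capital account: sale of embassy land to a foreign government 11.0, capital transfers received from emigrants 15.4.)

-353.1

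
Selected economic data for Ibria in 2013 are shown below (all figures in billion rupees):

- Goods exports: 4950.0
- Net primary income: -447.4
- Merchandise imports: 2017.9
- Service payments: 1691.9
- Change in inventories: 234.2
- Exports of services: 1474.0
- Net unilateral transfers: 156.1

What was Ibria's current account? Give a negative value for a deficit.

2422.9

Goods balance = 4950.0 - 2017.9 = 2932.1
Services balance = 1474.0 - 1691.9 = -217.9
Trade balance (goods + services) = 2932.1 + (-217.9) = 2714.2
Net primary income = -447.4
Net secondary income = 156.1
Current account = 2714.2 + (-447.4) + 156.1 = 2422.9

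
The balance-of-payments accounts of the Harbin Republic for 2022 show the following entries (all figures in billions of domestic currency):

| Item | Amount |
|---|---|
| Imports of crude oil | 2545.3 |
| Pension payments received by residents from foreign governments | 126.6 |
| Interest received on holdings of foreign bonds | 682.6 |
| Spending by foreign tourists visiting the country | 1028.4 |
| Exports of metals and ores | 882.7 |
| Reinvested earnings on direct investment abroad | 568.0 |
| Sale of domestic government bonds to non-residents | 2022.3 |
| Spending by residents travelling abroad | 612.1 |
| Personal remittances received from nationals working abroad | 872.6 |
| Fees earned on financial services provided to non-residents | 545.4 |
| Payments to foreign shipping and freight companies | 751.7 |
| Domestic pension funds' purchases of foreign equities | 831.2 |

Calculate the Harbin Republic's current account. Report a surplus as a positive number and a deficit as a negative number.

797.2

Goods: 882.7 - 2545.3 = -1662.6
Services: -751.7 + 1028.4 + 545.4 - 612.1 = 210.0
Primary income: 682.6 + 568.0 = 1250.6
Secondary income: 126.6 + 872.6 = 999.2
Current account = (-1662.6) + 210.0 + 1250.6 + 999.2 = 797.2
(Excluded from the current account — financial account: sale of domestic government bonds to non-residents 2022.3, domestic pension funds' purchases of foreign equities 831.2.)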